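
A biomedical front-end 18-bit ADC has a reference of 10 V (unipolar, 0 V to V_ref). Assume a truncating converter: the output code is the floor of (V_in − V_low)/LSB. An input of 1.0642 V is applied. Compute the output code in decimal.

Full-scale span = 10 V; LSB = 10/2^18 = 38.15 µV.
(1.0642 − 0) / 3.8147e-05 = 27897.364 LSBs.
⌊·⌋(27897.364) = 27897.

code 27897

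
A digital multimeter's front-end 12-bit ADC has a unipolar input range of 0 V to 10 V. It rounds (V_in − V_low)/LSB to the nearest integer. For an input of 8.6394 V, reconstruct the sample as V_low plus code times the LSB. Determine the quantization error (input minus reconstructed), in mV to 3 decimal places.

Step size: 10 V ÷ 2^12 = 2.441 mV.
(V_in − V_low)/LSB = (8.6394 − 0)/0.00244141 = 3538.6982 → code 3539 (round).
Reconstructed: 8.6401367 V.
Difference: -0.000736719 V → -0.737 mV.

-0.737 mV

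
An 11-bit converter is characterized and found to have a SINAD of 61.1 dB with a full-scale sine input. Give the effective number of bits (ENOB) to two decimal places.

9.86 bits

ENOB = (SINAD − 1.76) / 6.02 = (61.1 − 1.76)/6.02 = 9.857.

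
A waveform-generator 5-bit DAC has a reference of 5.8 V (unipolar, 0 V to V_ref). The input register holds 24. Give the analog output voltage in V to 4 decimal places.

LSB = 5.8 V / 2^5 = 181.250 mV.
V_out = 0 + 24 × 0.18125 V = 4.35 V.

4.3500 V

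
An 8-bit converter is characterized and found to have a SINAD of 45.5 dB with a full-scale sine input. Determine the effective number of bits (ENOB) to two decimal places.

7.27 bits

ENOB = (SINAD − 1.76) / 6.02 = (45.5 − 1.76)/6.02 = 7.266.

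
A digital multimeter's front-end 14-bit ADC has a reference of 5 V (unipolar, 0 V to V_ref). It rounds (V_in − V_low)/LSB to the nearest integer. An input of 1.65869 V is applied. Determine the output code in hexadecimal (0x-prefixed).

LSB = 5 V / 16384 = 305.18 µV.
Input sits at 5435.195 steps above V_low.
So the output code is 5435.
In hexadecimal (0x-prefixed): 0x153B.

code 0x153B (decimal 5435)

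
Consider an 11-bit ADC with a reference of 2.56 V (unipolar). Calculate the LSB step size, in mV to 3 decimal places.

1.250 mV

Full-scale span = 2.56 V.
LSB = 2.56 / 2^11 = 2.56 / 2048 = 0.00125 V = 1.250 mV.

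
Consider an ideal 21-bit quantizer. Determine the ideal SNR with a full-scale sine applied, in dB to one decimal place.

SNR ≈ 6.02·N + 1.76 dB = 6.02·21 + 1.76 = 128.18 dB.

128.2 dB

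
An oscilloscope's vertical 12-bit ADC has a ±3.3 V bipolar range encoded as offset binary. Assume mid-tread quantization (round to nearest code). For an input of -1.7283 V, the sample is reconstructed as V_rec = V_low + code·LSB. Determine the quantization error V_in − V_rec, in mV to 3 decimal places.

0.655 mV

One LSB is 6.6 V / 4096 = 1.611 mV.
Scaled input = 975.4065 LSBs, so code = 975.
Reconstructed: -1.7289551 V.
V_in − V_rec = 0.000655078 V = 0.655 mV.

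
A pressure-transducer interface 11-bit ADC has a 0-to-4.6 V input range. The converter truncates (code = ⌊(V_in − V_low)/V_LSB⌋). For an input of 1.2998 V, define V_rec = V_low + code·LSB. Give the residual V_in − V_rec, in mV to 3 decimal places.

1.558 mV

One LSB is 4.6 V / 2048 = 2.246 mV.
(1.2998 − 0)/0.00224609 = 578.6936; ⌊·⌋ gives code 578.
Code 578 maps back to 0 + 578×0.00224609 V = 1.2982422 V.
Error = 1.2998 − 1.2982422 = 0.00155781 V = 1.558 mV.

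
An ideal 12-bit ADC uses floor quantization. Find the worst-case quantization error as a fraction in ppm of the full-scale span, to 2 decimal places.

244.14 ppm

Truncating → worst-case error = 1 LSB = V_FS/2^12, so 1e+06/4096 = 244.141 ppm of full scale.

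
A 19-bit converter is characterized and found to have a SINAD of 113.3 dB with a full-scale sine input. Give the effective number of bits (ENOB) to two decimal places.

18.53 bits

ENOB = (SINAD − 1.76) / 6.02 = (113.3 − 1.76)/6.02 = 18.528.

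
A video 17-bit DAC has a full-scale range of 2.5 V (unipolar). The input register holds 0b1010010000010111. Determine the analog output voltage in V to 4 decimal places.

0.8012 V

LSB = 2.5 V / 2^17 = 19.07 µV.
Code 0b1010010000010111 = 42007 decimal.
V_out = 0 + 42007 × 1.90735e-05 V = 0.80122 V.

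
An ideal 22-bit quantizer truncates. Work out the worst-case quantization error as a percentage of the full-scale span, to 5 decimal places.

0.00002 %

Truncating → worst-case error = 1 LSB = V_FS/2^22, so 100/4194304 = 2.38419e-05 % of full scale.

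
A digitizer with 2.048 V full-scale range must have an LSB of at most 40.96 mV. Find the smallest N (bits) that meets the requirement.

6 bits

Number of steps required ≥ 2.048 V / 40.96 mV = 50.00.
Need 2^N ≥ 50.00; 2^5 = 32, 2^6 = 64.
Minimum N = 6.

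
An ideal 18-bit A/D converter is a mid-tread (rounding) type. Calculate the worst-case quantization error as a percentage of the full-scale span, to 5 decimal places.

0.00019 %

Rounding → worst-case error = ½ LSB = V_FS/2^19, so 100/524288 = 0.000190735 % of full scale.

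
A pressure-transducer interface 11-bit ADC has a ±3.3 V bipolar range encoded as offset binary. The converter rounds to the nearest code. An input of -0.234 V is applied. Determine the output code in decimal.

code 951

LSB = 6.6 V / 2048 = 3.223 mV.
Input sits at 951.389 steps above V_low.
Round → code 951.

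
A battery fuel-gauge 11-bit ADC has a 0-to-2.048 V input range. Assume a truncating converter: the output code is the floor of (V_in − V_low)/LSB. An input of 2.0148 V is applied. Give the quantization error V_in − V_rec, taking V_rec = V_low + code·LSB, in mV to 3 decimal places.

LSB = 2.048/2^11 = 1.000 mV.
Scaled input = 2014.8000 LSBs, so code = 2014.
Reconstructed: 2.014 V.
Difference: 0.0008 V → 0.800 mV.

0.800 mV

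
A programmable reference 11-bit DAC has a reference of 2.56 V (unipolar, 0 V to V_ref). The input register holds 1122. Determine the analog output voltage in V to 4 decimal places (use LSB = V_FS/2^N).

LSB = 2.56 V / 2^11 = 1.250 mV.
V_out = 0 + 1122 × 0.00125 V = 1.4025 V.

1.4025 V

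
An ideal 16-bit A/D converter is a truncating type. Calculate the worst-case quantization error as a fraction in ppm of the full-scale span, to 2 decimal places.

Truncating → worst-case error = 1 LSB = V_FS/2^16, so 1e+06/65536 = 15.2588 ppm of full scale.

15.26 ppm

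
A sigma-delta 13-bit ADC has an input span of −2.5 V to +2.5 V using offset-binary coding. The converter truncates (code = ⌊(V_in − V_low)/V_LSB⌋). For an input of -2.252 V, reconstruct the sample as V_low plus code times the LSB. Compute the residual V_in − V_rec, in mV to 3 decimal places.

One LSB is 5 V / 8192 = 0.610 mV.
Scaled input = 406.3232 LSBs, so code = 406.
Reconstructed: -2.2521973 V.
Difference: 0.000197266 V → 0.197 mV.

0.197 mV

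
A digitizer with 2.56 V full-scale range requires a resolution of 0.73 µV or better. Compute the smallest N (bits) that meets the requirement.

22 bits

Number of steps required ≥ 2.56 V / 0.73 µV = 3506849.32.
Need 2^N ≥ 3506849.32; 2^21 = 2097152, 2^22 = 4194304.
Minimum N = 22.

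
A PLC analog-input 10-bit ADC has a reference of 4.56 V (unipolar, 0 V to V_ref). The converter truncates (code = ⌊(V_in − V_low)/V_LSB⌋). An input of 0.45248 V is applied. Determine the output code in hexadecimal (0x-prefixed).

code 0x65 (decimal 101)

With 1024 levels over 4.56 V, one step is 4.453 mV.
Input sits at 101.610 steps above V_low.
Floor → code 101.
In hexadecimal (0x-prefixed): 0x65.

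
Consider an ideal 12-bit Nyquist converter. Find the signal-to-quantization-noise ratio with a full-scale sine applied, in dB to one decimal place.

SNR ≈ 6.02·N + 1.76 dB = 6.02·12 + 1.76 = 74.00 dB.

74.0 dB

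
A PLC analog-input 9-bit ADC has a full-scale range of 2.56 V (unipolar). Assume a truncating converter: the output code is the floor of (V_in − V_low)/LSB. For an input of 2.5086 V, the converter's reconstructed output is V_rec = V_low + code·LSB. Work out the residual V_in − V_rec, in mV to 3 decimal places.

LSB = 2.56/2^9 = 5.000 mV.
(2.5086 − 0)/0.005 = 501.7200; ⌊·⌋ gives code 501.
Reconstructed: 2.505 V.
Error = 2.5086 − 2.505 = 0.0036 V = 3.600 mV.

3.600 mV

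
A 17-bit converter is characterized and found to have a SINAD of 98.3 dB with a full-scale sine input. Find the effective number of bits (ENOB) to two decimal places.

16.04 bits

ENOB = (SINAD − 1.76) / 6.02 = (98.3 − 1.76)/6.02 = 16.037.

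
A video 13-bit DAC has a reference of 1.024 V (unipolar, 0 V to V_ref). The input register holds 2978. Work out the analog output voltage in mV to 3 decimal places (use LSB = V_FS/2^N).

LSB = 1.024 V / 2^13 = 125.00 µV.
V_out = 0 + 2978 × 0.000125 V = 0.37225 V.
= 372.250 mV.

372.250 mV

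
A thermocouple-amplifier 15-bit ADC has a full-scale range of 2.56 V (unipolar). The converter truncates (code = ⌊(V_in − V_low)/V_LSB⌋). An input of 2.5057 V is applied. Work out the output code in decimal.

code 32072

With 32768 levels over 2.56 V, one step is 78.12 µV.
Input sits at 32072.960 steps above V_low.
Floor → code 32072.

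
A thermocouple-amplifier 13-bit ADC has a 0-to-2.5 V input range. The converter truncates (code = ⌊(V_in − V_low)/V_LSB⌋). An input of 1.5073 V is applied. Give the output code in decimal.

code 4939

With 8192 levels over 2.5 V, one step is 305.18 µV.
Input sits at 4939.121 steps above V_low.
So the output code is 4939.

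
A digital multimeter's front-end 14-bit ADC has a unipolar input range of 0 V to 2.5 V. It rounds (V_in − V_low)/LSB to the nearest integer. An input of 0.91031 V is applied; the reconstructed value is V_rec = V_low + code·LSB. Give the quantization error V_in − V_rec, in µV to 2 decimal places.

-29.36 µV

LSB = 2.5/2^14 = 152.59 µV.
(V_in − V_low)/LSB = (0.91031 − 0)/0.000152588 = 5965.8076 → code 5966 (round).
Code 5966 maps back to 0 + 5966×0.000152588 V = 0.91033936 V.
V_in − V_rec = -2.93555e-05 V = -29.36 µV.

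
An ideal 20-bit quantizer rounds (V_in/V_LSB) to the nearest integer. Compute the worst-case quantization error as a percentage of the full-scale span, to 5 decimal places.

Rounding → worst-case error = ½ LSB = V_FS/2^21, so 100/2097152 = 4.76837e-05 % of full scale.

0.00005 %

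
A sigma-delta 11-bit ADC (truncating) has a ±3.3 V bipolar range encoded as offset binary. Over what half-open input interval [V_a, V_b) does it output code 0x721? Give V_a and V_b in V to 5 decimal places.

[2.58135 V, 2.58457 V)

LSB = 6.6/2^11 = 3.223 mV.
Code 0x721 = 1825 decimal.
V_a = V_low + 1825·LSB = 2.58135 V; V_b = V_low + 1826·LSB = 2.58457 V.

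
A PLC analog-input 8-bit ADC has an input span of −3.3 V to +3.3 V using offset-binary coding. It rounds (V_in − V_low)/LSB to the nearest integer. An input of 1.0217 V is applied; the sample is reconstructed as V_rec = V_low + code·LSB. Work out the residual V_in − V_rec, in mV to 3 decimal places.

LSB = 6.6/2^8 = 25.781 mV.
Scaled input = 167.6296 LSBs, so code = 168.
V_rec = (−3.3) + 168·0.0257812 = 1.03125 V.
Error = 1.0217 − 1.03125 = -0.00955 V = -9.550 mV.

-9.550 mV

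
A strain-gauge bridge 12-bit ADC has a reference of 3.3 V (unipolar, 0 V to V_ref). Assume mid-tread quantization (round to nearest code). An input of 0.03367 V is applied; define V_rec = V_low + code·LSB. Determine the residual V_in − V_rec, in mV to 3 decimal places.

Step size: 3.3 V ÷ 2^12 = 0.806 mV.
(V_in − V_low)/LSB = (0.03367 − 0)/0.000805664 = 41.7916 → code 42 (round).
V_rec = 0 + 42·0.000805664 = 0.033837891 V.
V_in − V_rec = -0.000167891 V = -0.168 mV.

-0.168 mV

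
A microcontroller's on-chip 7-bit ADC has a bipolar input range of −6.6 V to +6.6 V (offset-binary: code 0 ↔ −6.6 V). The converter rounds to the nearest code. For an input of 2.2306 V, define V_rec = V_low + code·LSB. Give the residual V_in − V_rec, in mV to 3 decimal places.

Step size: 13.2 V ÷ 2^7 = 103.125 mV.
Scaled input = 85.6301 LSBs, so code = 86.
Code 86 maps back to (−6.6) + 86×0.103125 V = 2.26875 V.
Difference: -0.03815 V → -38.150 mV.

-38.150 mV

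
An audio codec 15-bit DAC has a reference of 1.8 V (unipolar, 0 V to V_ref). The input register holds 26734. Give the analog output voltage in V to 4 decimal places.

LSB = 1.8 V / 2^15 = 54.93 µV.
V_out = 0 + 26734 × 5.49316e-05 V = 1.46854 V.

1.4685 V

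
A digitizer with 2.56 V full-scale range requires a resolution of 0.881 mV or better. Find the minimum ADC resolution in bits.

Number of steps required ≥ 2.56 V / 0.881 mV = 2905.79.
Need 2^N ≥ 2905.79; 2^11 = 2048, 2^12 = 4096.
Minimum N = 12.

12 bits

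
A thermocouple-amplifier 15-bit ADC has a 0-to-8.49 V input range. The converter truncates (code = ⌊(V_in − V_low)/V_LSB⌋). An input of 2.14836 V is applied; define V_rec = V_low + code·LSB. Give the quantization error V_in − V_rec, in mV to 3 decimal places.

One LSB is 8.49 V / 32768 = 259.09 µV.
Scaled input = 8291.8092 LSBs, so code = 8291.
Code 8291 maps back to 0 + 8291×0.000259094 V = 2.1481503 V.
Difference: 0.00020967 V → 0.210 mV.

0.210 mV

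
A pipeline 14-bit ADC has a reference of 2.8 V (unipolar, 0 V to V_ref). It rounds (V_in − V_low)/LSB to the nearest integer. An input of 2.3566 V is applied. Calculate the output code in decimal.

code 13789

With 16384 levels over 2.8 V, one step is 170.90 µV.
(2.3566 − 0) / 0.000170898 = 13789.477 LSBs.
So the output code is 13789.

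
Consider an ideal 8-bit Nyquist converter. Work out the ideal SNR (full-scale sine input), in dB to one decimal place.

49.9 dB

SNR ≈ 6.02·N + 1.76 dB = 6.02·8 + 1.76 = 49.92 dB.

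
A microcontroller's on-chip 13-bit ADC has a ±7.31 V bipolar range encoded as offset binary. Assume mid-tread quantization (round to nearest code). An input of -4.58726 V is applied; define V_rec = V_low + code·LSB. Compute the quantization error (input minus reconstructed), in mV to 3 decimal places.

-0.663 mV

LSB = 14.62/2^13 = 1.785 mV.
Scaled input = 1525.6283 LSBs, so code = 1526.
Reconstructed: -4.5865967 V.
Error = -4.58726 − (−4.5865967) = -0.00066332 V = -0.663 mV.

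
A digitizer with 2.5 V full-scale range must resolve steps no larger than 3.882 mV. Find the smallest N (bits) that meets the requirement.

10 bits

Number of steps required ≥ 2.5 V / 3.882 mV = 644.00.
Need 2^N ≥ 644.00; 2^9 = 512, 2^10 = 1024.
Minimum N = 10.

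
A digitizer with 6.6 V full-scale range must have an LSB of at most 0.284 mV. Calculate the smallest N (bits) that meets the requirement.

Number of steps required ≥ 6.6 V / 0.284 mV = 23239.44.
Need 2^N ≥ 23239.44; 2^14 = 16384, 2^15 = 32768.
Minimum N = 15.

15 bits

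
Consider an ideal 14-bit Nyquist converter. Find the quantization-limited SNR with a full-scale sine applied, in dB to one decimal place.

SNR ≈ 6.02·N + 1.76 dB = 6.02·14 + 1.76 = 86.04 dB.

86.0 dB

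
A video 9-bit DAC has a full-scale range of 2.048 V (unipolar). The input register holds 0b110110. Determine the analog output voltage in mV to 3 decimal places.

LSB = 2.048 V / 2^9 = 4.000 mV.
Code 0b110110 = 54 decimal.
V_out = 0 + 54 × 0.004 V = 0.216 V.
= 216.000 mV.

216.000 mV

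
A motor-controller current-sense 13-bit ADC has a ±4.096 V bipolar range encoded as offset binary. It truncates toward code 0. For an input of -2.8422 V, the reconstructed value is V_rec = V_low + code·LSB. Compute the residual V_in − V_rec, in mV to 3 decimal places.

0.800 mV

LSB = 8.192/2^13 = 1.000 mV.
(V_in − V_low)/LSB = (-2.8422 − (−4.096))/0.001 = 1253.8000 → code 1253 (floor).
Reconstructed: -2.843 V.
V_in − V_rec = 0.0008 V = 0.800 mV.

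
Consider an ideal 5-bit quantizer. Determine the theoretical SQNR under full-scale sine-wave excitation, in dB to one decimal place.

SNR ≈ 6.02·N + 1.76 dB = 6.02·5 + 1.76 = 31.86 dB.

31.9 dB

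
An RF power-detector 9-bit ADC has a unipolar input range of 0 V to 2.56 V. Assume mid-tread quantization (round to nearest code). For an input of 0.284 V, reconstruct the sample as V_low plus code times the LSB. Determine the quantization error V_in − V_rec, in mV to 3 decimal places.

Step size: 2.56 V ÷ 2^9 = 5.000 mV.
(0.284 − 0)/0.005 = 56.8000; round gives code 57.
Reconstructed: 0.285 V.
Error = 0.284 − 0.285 = -0.001 V = -1.000 mV.

-1.000 mV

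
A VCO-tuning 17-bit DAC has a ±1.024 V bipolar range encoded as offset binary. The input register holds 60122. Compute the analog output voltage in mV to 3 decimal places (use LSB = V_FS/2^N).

LSB = 2.048 V / 2^17 = 15.62 µV.
V_out = (−1.024) + 60122 × 1.5625e-05 V = -0.0845937 V.
= -84.594 mV.

-84.594 mV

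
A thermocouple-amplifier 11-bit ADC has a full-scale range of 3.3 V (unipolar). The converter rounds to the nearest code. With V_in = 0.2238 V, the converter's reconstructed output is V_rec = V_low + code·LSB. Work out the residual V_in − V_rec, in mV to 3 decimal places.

Step size: 3.3 V ÷ 2^11 = 1.611 mV.
(V_in − V_low)/LSB = (0.2238 − 0)/0.00161133 = 138.8916 → code 139 (round).
Reconstructed: 0.22397461 V.
Error = 0.2238 − 0.22397461 = -0.000174609 V = -0.175 mV.

-0.175 mV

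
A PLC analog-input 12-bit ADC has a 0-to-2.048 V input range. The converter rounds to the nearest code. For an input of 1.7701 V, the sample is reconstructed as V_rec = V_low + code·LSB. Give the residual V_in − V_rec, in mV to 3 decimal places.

0.100 mV

Step size: 2.048 V ÷ 2^12 = 0.500 mV.
(1.7701 − 0)/0.0005 = 3540.2000; round gives code 3540.
Code 3540 maps back to 0 + 3540×0.0005 V = 1.77 V.
Difference: 0.0001 V → 0.100 mV.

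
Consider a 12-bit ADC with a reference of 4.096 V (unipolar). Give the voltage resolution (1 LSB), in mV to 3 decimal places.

1.000 mV

Full-scale span = 4.096 V.
LSB = 4.096 / 2^12 = 4.096 / 4096 = 0.001 V = 1.000 mV.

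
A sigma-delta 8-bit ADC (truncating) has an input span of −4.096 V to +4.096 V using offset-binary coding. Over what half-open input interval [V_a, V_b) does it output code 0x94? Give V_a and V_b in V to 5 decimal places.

LSB = 8.192/2^8 = 32.000 mV.
Code 0x94 = 148 decimal.
V_a = V_low + 148·LSB = 0.64 V; V_b = V_low + 149·LSB = 0.672 V.

[0.64000 V, 0.67200 V)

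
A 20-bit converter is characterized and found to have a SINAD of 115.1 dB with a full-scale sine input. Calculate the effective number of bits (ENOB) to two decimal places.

18.83 bits

ENOB = (SINAD − 1.76) / 6.02 = (115.1 − 1.76)/6.02 = 18.827.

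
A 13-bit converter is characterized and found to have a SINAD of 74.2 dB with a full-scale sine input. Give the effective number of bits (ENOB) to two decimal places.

12.03 bits

ENOB = (SINAD − 1.76) / 6.02 = (74.2 − 1.76)/6.02 = 12.033.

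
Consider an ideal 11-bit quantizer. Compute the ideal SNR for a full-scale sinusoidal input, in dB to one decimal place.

SNR ≈ 6.02·N + 1.76 dB = 6.02·11 + 1.76 = 67.98 dB.

68.0 dB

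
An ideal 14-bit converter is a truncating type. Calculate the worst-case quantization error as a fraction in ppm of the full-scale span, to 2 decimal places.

Truncating → worst-case error = 1 LSB = V_FS/2^14, so 1e+06/16384 = 61.0352 ppm of full scale.

61.04 ppm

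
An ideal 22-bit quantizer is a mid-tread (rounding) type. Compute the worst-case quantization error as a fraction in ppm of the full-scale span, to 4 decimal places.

Rounding → worst-case error = ½ LSB = V_FS/2^23, so 1e+06/8388608 = 0.119209 ppm of full scale.

0.1192 ppm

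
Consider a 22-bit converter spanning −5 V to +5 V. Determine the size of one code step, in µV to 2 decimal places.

Full-scale span = 10 V.
LSB = 10 / 2^22 = 10 / 4194304 = 2.38419e-06 V = 2.38 µV.

2.38 µV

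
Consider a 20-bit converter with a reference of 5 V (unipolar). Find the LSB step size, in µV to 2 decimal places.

4.77 µV

Full-scale span = 5 V.
LSB = 5 / 2^20 = 5 / 1048576 = 4.76837e-06 V = 4.77 µV.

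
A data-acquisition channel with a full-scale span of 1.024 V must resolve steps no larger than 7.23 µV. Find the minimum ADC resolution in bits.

18 bits

Number of steps required ≥ 1.024 V / 7.23 µV = 141632.09.
Need 2^N ≥ 141632.09; 2^17 = 131072, 2^18 = 262144.
Minimum N = 18.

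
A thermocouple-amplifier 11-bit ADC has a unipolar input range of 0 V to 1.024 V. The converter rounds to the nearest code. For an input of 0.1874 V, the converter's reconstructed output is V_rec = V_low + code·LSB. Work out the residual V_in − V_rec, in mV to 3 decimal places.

-0.100 mV

Step size: 1.024 V ÷ 2^11 = 0.500 mV.
(V_in − V_low)/LSB = (0.1874 − 0)/0.0005 = 374.8000 → code 375 (round).
Code 375 maps back to 0 + 375×0.0005 V = 0.1875 V.
Error = 0.1874 − 0.1875 = -0.0001 V = -0.100 mV.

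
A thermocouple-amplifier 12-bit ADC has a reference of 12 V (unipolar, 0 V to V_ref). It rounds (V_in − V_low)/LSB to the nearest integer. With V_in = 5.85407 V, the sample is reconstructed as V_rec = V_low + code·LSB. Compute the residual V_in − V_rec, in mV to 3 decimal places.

0.554 mV

One LSB is 12 V / 4096 = 2.930 mV.
Scaled input = 1998.1892 LSBs, so code = 1998.
V_rec = 0 + 1998·0.00292969 = 5.8535156 V.
V_in − V_rec = 0.000554375 V = 0.554 mV.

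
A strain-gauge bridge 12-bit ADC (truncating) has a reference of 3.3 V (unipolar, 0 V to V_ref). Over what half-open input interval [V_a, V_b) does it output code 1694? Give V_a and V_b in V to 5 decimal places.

[1.36479 V, 1.36560 V)

LSB = 3.3/2^12 = 0.806 mV.
V_a = V_low + 1694·LSB = 1.36479 V; V_b = V_low + 1695·LSB = 1.3656 V.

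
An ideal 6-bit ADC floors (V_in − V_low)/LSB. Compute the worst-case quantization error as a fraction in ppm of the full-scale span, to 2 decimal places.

Truncating → worst-case error = 1 LSB = V_FS/2^6, so 1e+06/64 = 15625 ppm of full scale.

15625.00 ppm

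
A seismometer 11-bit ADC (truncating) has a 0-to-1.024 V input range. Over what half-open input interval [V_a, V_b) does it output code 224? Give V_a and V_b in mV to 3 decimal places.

[112.000 mV, 112.500 mV)

LSB = 1.024/2^11 = 0.500 mV.
V_a = V_low + 224·LSB = 0.112 V; V_b = V_low + 225·LSB = 0.1125 V.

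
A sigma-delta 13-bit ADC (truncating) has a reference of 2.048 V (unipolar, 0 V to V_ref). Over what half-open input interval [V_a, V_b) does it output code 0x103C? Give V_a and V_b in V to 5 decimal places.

LSB = 2.048/2^13 = 250.00 µV.
Code 0x103C = 4156 decimal.
V_a = V_low + 4156·LSB = 1.039 V; V_b = V_low + 4157·LSB = 1.03925 V.

[1.03900 V, 1.03925 V)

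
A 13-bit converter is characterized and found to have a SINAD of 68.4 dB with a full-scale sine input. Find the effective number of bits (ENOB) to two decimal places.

ENOB = (SINAD − 1.76) / 6.02 = (68.4 − 1.76)/6.02 = 11.070.

11.07 bits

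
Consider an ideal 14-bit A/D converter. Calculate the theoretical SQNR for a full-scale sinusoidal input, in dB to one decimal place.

SNR ≈ 6.02·N + 1.76 dB = 6.02·14 + 1.76 = 86.04 dB.

86.0 dB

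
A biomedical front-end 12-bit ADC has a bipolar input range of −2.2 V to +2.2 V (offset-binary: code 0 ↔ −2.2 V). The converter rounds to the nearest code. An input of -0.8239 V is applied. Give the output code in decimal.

With 4096 levels over 4.4 V, one step is 1.074 mV.
(V_in − V_low)/LSB = (-0.8239 − (−2.2)) / 0.00107422 = 1281.024.
round(1281.024) = 1281.

code 1281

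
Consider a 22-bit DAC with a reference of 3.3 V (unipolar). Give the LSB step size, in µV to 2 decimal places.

0.79 µV

Full-scale span = 3.3 V.
LSB = 3.3 / 2^22 = 3.3 / 4194304 = 7.86781e-07 V = 0.79 µV.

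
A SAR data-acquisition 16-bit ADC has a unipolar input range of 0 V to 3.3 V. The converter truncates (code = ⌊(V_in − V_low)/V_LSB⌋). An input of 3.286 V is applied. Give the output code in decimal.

code 65257

Full-scale span = 3.3 V; LSB = 3.3/2^16 = 50.35 µV.
(V_in − V_low)/LSB = (3.286 − 0) / 5.0354e-05 = 65257.968.
⌊·⌋(65257.968) = 65257.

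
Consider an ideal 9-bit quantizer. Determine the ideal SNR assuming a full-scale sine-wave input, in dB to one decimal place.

55.9 dB

SNR ≈ 6.02·N + 1.76 dB = 6.02·9 + 1.76 = 55.94 dB.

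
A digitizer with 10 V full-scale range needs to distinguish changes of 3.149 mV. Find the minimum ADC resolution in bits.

Number of steps required ≥ 10 V / 3.149 mV = 3175.61.
Need 2^N ≥ 3175.61; 2^11 = 2048, 2^12 = 4096.
Minimum N = 12.

12 bits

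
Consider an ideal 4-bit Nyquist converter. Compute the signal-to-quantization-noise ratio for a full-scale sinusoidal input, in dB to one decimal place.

25.8 dB

SNR ≈ 6.02·N + 1.76 dB = 6.02·4 + 1.76 = 25.84 dB.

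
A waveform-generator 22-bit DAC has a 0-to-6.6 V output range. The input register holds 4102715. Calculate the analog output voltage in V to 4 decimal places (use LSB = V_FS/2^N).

LSB = 6.6 V / 2^22 = 1.57 µV.
V_out = 0 + 4102715 × 1.57356e-06 V = 6.45588 V.

6.4559 V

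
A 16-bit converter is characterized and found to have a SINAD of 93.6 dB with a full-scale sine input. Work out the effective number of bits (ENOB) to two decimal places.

ENOB = (SINAD − 1.76) / 6.02 = (93.6 − 1.76)/6.02 = 15.256.

15.26 bits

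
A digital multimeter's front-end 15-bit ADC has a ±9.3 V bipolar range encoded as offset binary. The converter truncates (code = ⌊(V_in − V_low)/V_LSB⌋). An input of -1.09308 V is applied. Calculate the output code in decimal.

Full-scale span = 18.6 V; LSB = 18.6/2^15 = 0.568 mV.
(-1.09308 − (−9.3)) / 0.000567627 = 14458.299 LSBs.
Floor → code 14458.

code 14458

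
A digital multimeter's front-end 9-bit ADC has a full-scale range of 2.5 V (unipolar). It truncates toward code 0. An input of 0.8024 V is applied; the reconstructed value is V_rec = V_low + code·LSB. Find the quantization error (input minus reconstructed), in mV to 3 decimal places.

Step size: 2.5 V ÷ 2^9 = 4.883 mV.
(0.8024 − 0)/0.00488281 = 164.3315; ⌊·⌋ gives code 164.
Reconstructed: 0.80078125 V.
Error = 0.8024 − 0.80078125 = 0.00161875 V = 1.619 mV.

1.619 mV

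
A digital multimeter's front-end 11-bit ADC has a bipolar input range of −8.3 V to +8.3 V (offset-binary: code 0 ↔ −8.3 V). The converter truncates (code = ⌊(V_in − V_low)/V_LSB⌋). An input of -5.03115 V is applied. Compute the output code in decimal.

code 403

LSB = 16.6 V / 2048 = 8.105 mV.
(-5.03115 − (−8.3)) / 0.00810547 = 403.289 LSBs.
Floor → code 403.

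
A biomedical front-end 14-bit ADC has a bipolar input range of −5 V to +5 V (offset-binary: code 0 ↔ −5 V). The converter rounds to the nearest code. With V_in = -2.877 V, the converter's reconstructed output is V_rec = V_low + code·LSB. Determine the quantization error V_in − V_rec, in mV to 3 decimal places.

One LSB is 10 V / 16384 = 0.610 mV.
(V_in − V_low)/LSB = (-2.877 − (−5))/0.000610352 = 3478.3232 → code 3478 (round).
V_rec = (−5) + 3478·0.000610352 = -2.8771973 V.
Error = -2.877 − (−2.8771973) = 0.000197266 V = 0.197 mV.

0.197 mV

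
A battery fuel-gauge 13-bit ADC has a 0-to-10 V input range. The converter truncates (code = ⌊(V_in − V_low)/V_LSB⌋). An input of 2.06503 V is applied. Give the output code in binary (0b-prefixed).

code 0b11010011011 (decimal 1691)

Full-scale span = 10 V; LSB = 10/2^13 = 1.221 mV.
Input sits at 1691.673 steps above V_low.
⌊·⌋(1691.673) = 1691.
In binary (0b-prefixed): 0b11010011011.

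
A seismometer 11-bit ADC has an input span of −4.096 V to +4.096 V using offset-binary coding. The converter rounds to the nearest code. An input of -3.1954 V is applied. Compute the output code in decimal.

With 2048 levels over 8.192 V, one step is 4.000 mV.
(-3.1954 − (−4.096)) / 0.004 = 225.150 LSBs.
round(225.150) = 225.

code 225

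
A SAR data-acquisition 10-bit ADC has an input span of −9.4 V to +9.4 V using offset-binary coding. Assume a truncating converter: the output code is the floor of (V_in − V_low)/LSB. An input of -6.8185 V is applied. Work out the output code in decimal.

code 140

Full-scale span = 18.8 V; LSB = 18.8/2^10 = 18.359 mV.
Input sits at 140.609 steps above V_low.
⌊·⌋(140.609) = 140.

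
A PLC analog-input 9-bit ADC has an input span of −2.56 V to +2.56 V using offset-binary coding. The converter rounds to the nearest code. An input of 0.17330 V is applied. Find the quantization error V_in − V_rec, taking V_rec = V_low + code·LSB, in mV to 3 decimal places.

LSB = 5.12/2^9 = 10.000 mV.
(0.17330 − (−2.56))/0.01 = 273.3300; round gives code 273.
Reconstructed: 0.17 V.
Error = 0.17330 − 0.17 = 0.0033 V = 3.300 mV.

3.300 mV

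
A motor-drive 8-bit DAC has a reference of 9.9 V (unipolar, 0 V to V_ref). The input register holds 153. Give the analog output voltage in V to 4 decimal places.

5.9168 V

LSB = 9.9 V / 2^8 = 38.672 mV.
V_out = 0 + 153 × 0.0386719 V = 5.9168 V.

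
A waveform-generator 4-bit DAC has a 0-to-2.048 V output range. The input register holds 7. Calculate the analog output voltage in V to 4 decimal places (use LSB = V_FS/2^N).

0.8960 V

LSB = 2.048 V / 2^4 = 128.000 mV.
V_out = 0 + 7 × 0.128 V = 0.896 V.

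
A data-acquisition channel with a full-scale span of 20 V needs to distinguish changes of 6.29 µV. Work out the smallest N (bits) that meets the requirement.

22 bits

Number of steps required ≥ 20 V / 6.29 µV = 3179650.24.
Need 2^N ≥ 3179650.24; 2^21 = 2097152, 2^22 = 4194304.
Minimum N = 22.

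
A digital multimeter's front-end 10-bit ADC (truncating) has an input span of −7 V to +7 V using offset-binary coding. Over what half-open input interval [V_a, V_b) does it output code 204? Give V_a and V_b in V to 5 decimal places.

LSB = 14/2^10 = 13.672 mV.
V_a = V_low + 204·LSB = -4.21094 V; V_b = V_low + 205·LSB = -4.19727 V.

[-4.21094 V, -4.19727 V)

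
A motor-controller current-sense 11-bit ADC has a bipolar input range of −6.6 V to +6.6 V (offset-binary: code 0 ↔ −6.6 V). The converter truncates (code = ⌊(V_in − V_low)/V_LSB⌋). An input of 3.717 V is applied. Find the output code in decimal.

LSB = 13.2 V / 2048 = 6.445 mV.
(V_in − V_low)/LSB = (3.717 − (−6.6)) / 0.00644531 = 1600.698.
⌊·⌋(1600.698) = 1600.

code 1600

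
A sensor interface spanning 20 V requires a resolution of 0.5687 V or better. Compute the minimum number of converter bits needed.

6 bits

Number of steps required ≥ 20 V / 0.5687 V = 35.17.
Need 2^N ≥ 35.17; 2^5 = 32, 2^6 = 64.
Minimum N = 6.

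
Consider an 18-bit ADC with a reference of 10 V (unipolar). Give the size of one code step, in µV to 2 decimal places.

Full-scale span = 10 V.
LSB = 10 / 2^18 = 10 / 262144 = 3.8147e-05 V = 38.15 µV.

38.15 µV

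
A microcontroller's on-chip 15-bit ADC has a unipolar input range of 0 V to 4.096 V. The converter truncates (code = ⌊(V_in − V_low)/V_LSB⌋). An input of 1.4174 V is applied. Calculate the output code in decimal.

With 32768 levels over 4.096 V, one step is 125.00 µV.
(V_in − V_low)/LSB = (1.4174 − 0) / 0.000125 = 11339.200.
Floor → code 11339.

code 11339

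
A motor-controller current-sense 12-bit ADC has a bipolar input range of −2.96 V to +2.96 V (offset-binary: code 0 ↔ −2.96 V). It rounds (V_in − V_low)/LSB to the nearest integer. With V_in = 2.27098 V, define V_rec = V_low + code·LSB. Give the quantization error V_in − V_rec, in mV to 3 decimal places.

Step size: 5.92 V ÷ 2^12 = 1.445 mV.
(2.27098 − (−2.96))/0.00144531 = 3619.2726; round gives code 3619.
Code 3619 maps back to (−2.96) + 3619×0.00144531 V = 2.2705859 V.
Error = 2.27098 − 2.2705859 = 0.000394062 V = 0.394 mV.

0.394 mV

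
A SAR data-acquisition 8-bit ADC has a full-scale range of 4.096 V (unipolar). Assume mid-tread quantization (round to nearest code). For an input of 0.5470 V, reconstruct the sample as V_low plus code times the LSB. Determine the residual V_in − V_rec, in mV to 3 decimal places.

LSB = 4.096/2^8 = 16.000 mV.
(V_in − V_low)/LSB = (0.5470 − 0)/0.016 = 34.1875 → code 34 (round).
Code 34 maps back to 0 + 34×0.016 V = 0.544 V.
Difference: 0.003 V → 3.000 mV.

3.000 mV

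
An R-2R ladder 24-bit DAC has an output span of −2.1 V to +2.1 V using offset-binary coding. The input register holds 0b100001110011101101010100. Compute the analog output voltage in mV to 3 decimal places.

LSB = 4.2 V / 2^24 = 0.25 µV.
Code 0b100001110011101101010100 = 8862548 decimal.
V_out = (−2.1) + 8862548 × 2.5034e-07 V = 0.118646 V.
= 118.646 mV.

118.646 mV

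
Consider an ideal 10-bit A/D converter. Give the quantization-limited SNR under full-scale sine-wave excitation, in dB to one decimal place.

SNR ≈ 6.02·N + 1.76 dB = 6.02·10 + 1.76 = 61.96 dB.

62.0 dB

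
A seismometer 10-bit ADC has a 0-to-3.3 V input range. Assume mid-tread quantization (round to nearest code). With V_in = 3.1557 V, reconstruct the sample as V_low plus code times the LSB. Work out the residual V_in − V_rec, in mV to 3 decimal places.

LSB = 3.3/2^10 = 3.223 mV.
(V_in − V_low)/LSB = (3.1557 − 0)/0.00322266 = 979.2233 → code 979 (round).
Code 979 maps back to 0 + 979×0.00322266 V = 3.1549805 V.
V_in − V_rec = 0.000719531 V = 0.720 mV.

0.720 mV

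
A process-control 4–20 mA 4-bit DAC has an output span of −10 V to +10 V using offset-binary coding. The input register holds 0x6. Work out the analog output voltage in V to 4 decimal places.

LSB = 20 V / 2^4 = 1.2500 V.
Code 0x6 = 6 decimal.
V_out = (−10) + 6 × 1.25 V = -2.5 V.

-2.5000 V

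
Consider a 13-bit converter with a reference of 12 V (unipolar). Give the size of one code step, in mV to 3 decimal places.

Full-scale span = 12 V.
LSB = 12 / 2^13 = 12 / 8192 = 0.00146484 V = 1.465 mV.

1.465 mV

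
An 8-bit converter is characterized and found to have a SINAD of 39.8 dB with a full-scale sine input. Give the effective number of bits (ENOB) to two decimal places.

6.32 bits

ENOB = (SINAD − 1.76) / 6.02 = (39.8 − 1.76)/6.02 = 6.319.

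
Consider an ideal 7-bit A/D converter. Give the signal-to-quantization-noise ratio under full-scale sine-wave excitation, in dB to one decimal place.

43.9 dB

SNR ≈ 6.02·N + 1.76 dB = 6.02·7 + 1.76 = 43.90 dB.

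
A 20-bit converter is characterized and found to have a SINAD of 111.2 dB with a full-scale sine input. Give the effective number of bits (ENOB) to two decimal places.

ENOB = (SINAD − 1.76) / 6.02 = (111.2 − 1.76)/6.02 = 18.179.

18.18 bits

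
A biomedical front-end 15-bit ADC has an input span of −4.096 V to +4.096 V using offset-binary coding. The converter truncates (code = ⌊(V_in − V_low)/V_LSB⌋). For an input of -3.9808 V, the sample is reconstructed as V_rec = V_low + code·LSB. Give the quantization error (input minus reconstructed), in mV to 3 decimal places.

Step size: 8.192 V ÷ 2^15 = 250.00 µV.
(V_in − V_low)/LSB = (-3.9808 − (−4.096))/0.00025 = 460.8000 → code 460 (floor).
V_rec = (−4.096) + 460·0.00025 = -3.981 V.
V_in − V_rec = 0.0002 V = 0.200 mV.

0.200 mV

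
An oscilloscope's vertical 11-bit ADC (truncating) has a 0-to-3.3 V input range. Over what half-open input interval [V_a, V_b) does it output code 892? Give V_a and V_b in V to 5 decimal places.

[1.43730 V, 1.43892 V)

LSB = 3.3/2^11 = 1.611 mV.
V_a = V_low + 892·LSB = 1.4373 V; V_b = V_low + 893·LSB = 1.43892 V.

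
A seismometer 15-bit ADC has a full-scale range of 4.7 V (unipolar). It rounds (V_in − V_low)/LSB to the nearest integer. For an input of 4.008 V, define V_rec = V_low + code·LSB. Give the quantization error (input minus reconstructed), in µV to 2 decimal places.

Step size: 4.7 V ÷ 2^15 = 143.43 µV.
(4.008 − 0)/0.000143433 = 27943.4349; round gives code 27943.
Code 27943 maps back to 0 + 27943×0.000143433 V = 4.0079376 V.
Difference: 6.23779e-05 V → 62.38 µV.

62.38 µV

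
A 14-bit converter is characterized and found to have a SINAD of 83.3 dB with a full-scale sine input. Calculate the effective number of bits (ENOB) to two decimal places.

13.54 bits

ENOB = (SINAD − 1.76) / 6.02 = (83.3 − 1.76)/6.02 = 13.545.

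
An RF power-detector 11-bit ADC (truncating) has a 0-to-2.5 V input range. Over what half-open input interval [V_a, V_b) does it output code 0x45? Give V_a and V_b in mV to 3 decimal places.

LSB = 2.5/2^11 = 1.221 mV.
Code 0x45 = 69 decimal.
V_a = V_low + 69·LSB = 0.0842285 V; V_b = V_low + 70·LSB = 0.0854492 V.

[84.229 mV, 85.449 mV)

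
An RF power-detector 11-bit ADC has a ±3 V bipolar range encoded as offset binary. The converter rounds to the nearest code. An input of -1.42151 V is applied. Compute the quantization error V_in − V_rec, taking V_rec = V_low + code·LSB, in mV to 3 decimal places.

-0.612 mV

LSB = 6/2^11 = 2.930 mV.
(-1.42151 − (−3))/0.00292969 = 538.7913; round gives code 539.
V_rec = (−3) + 539·0.00292969 = -1.4208984 V.
Difference: -0.000611563 V → -0.612 mV.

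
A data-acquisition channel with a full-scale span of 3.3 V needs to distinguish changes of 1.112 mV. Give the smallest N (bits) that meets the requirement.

12 bits

Number of steps required ≥ 3.3 V / 1.112 mV = 2967.63.
Need 2^N ≥ 2967.63; 2^11 = 2048, 2^12 = 4096.
Minimum N = 12.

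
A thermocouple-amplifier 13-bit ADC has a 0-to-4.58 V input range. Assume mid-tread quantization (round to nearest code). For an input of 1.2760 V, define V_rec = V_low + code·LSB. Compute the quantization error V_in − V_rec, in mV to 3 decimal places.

0.175 mV

Step size: 4.58 V ÷ 2^13 = 0.559 mV.
Scaled input = 2282.3127 LSBs, so code = 2282.
V_rec = 0 + 2282·0.000559082 = 1.2758252 V.
Error = 1.2760 − 1.2758252 = 0.000174805 V = 0.175 mV.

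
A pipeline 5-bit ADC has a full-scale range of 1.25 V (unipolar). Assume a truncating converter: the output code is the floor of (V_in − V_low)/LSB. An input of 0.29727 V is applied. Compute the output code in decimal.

Full-scale span = 1.25 V; LSB = 1.25/2^5 = 39.062 mV.
(V_in − V_low)/LSB = (0.29727 − 0) / 0.0390625 = 7.610.
So the output code is 7.

code 7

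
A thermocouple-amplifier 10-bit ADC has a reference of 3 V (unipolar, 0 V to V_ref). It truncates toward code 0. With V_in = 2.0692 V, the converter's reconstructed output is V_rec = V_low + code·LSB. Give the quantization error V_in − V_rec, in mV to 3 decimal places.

LSB = 3/2^10 = 2.930 mV.
Scaled input = 706.2869 LSBs, so code = 706.
Code 706 maps back to 0 + 706×0.00292969 V = 2.0683594 V.
Difference: 0.000840625 V → 0.841 mV.

0.841 mV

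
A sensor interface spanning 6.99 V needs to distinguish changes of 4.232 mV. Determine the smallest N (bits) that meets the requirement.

11 bits

Number of steps required ≥ 6.99 V / 4.232 mV = 1651.70.
Need 2^N ≥ 1651.70; 2^10 = 1024, 2^11 = 2048.
Minimum N = 11.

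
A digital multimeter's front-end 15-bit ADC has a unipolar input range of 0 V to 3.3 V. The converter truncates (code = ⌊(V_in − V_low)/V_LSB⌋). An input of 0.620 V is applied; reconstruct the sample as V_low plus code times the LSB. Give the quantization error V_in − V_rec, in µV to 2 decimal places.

41.50 µV

One LSB is 3.3 V / 32768 = 100.71 µV.
(0.620 − 0)/0.000100708 = 6156.4121; ⌊·⌋ gives code 6156.
V_rec = 0 + 6156·0.000100708 = 0.6199585 V.
V_in − V_rec = 4.15039e-05 V = 41.50 µV.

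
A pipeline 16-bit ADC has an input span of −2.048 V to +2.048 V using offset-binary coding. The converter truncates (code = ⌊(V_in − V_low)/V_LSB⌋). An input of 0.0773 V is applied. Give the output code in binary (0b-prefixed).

LSB = 4.096 V / 65536 = 62.50 µV.
Input sits at 34004.800 steps above V_low.
⌊·⌋(34004.800) = 34004.
In binary (0b-prefixed): 0b1000010011010100.

code 0b1000010011010100 (decimal 34004)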